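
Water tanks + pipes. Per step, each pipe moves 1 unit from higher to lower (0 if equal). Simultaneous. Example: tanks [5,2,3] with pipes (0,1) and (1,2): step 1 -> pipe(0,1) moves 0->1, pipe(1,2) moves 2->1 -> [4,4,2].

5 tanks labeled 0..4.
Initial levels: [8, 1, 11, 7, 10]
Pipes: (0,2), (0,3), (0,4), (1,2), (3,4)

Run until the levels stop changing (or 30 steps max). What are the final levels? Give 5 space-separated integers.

Step 1: flows [2->0,0->3,4->0,2->1,4->3] -> levels [9 2 9 9 8]
Step 2: flows [0=2,0=3,0->4,2->1,3->4] -> levels [8 3 8 8 10]
Step 3: flows [0=2,0=3,4->0,2->1,4->3] -> levels [9 4 7 9 8]
Step 4: flows [0->2,0=3,0->4,2->1,3->4] -> levels [7 5 7 8 10]
Step 5: flows [0=2,3->0,4->0,2->1,4->3] -> levels [9 6 6 8 8]
Step 6: flows [0->2,0->3,0->4,1=2,3=4] -> levels [6 6 7 9 9]
Step 7: flows [2->0,3->0,4->0,2->1,3=4] -> levels [9 7 5 8 8]
Step 8: flows [0->2,0->3,0->4,1->2,3=4] -> levels [6 6 7 9 9]
  -> period-2 cycle: step 8 state = step 6 state; never stabilizes
  -> state at step 30: (30-6) mod 2 = 0, same as step 6 -> [6 6 7 9 9]

Answer: 6 6 7 9 9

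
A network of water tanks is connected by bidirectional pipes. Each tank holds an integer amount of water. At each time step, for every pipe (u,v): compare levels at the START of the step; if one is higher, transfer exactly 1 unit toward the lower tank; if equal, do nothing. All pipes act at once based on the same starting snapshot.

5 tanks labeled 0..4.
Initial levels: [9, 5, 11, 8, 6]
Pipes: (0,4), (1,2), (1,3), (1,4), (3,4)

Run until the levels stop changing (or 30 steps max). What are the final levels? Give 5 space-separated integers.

Answer: 7 6 9 8 9

Derivation:
Step 1: flows [0->4,2->1,3->1,4->1,3->4] -> levels [8 8 10 6 7]
Step 2: flows [0->4,2->1,1->3,1->4,4->3] -> levels [7 7 9 8 8]
Step 3: flows [4->0,2->1,3->1,4->1,3=4] -> levels [8 10 8 7 6]
Step 4: flows [0->4,1->2,1->3,1->4,3->4] -> levels [7 7 9 7 9]
Step 5: flows [4->0,2->1,1=3,4->1,4->3] -> levels [8 9 8 8 6]
Step 6: flows [0->4,1->2,1->3,1->4,3->4] -> levels [7 6 9 8 9]
Step 7: flows [4->0,2->1,3->1,4->1,4->3] -> levels [8 9 8 8 6]
  -> period-2 cycle: step 7 state = step 5 state; never stabilizes
  -> state at step 30: (30-5) mod 2 = 1, same as step 6 -> [7 6 9 8 9]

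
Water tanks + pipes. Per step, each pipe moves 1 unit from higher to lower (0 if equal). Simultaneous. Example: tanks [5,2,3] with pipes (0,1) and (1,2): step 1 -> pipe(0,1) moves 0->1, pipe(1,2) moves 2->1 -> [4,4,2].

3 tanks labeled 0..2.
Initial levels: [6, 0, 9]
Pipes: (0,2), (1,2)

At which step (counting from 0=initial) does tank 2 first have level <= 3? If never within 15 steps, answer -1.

Step 1: flows [2->0,2->1] -> levels [7 1 7]
Step 2: flows [0=2,2->1] -> levels [7 2 6]
Step 3: flows [0->2,2->1] -> levels [6 3 6]
Step 4: flows [0=2,2->1] -> levels [6 4 5]
Step 5: flows [0->2,2->1] -> levels [5 5 5]
Step 6: flows [0=2,1=2] -> levels [5 5 5]
  -> stable; tank 2 stays at 5 > 3
Tank 2 never reaches <=3 within 15 steps

Answer: -1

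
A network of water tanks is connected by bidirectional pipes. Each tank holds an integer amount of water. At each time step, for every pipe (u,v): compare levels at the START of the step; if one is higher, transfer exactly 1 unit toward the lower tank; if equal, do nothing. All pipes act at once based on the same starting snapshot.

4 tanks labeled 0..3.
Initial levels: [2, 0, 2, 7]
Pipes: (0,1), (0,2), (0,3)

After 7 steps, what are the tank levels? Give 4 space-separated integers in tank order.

Answer: 5 2 2 2

Derivation:
Step 1: flows [0->1,0=2,3->0] -> levels [2 1 2 6]
Step 2: flows [0->1,0=2,3->0] -> levels [2 2 2 5]
Step 3: flows [0=1,0=2,3->0] -> levels [3 2 2 4]
Step 4: flows [0->1,0->2,3->0] -> levels [2 3 3 3]
Step 5: flows [1->0,2->0,3->0] -> levels [5 2 2 2]
Step 6: flows [0->1,0->2,0->3] -> levels [2 3 3 3]
  -> period-2 cycle: step 6 state = step 4 state
  -> state at step 7: (7-4) mod 2 = 1, same as step 5 -> [5 2 2 2]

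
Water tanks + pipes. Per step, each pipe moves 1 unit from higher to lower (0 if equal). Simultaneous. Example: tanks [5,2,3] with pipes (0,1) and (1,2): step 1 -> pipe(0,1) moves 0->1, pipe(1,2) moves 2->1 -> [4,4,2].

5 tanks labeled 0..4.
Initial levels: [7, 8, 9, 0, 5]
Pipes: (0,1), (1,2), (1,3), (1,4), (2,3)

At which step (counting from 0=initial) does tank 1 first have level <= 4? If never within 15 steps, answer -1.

Step 1: flows [1->0,2->1,1->3,1->4,2->3] -> levels [8 6 7 2 6]
Step 2: flows [0->1,2->1,1->3,1=4,2->3] -> levels [7 7 5 4 6]
Step 3: flows [0=1,1->2,1->3,1->4,2->3] -> levels [7 4 5 6 7]
Tank 1 first reaches <=4 at step 3

Answer: 3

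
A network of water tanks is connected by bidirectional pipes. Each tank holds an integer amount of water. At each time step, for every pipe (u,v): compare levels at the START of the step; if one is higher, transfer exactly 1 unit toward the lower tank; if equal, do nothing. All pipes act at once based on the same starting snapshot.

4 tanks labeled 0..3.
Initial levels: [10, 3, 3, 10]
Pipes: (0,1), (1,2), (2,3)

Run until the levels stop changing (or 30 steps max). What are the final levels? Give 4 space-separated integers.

Step 1: flows [0->1,1=2,3->2] -> levels [9 4 4 9]
Step 2: flows [0->1,1=2,3->2] -> levels [8 5 5 8]
Step 3: flows [0->1,1=2,3->2] -> levels [7 6 6 7]
Step 4: flows [0->1,1=2,3->2] -> levels [6 7 7 6]
Step 5: flows [1->0,1=2,2->3] -> levels [7 6 6 7]
  -> period-2 cycle: step 5 state = step 3 state; never stabilizes
  -> state at step 30: (30-3) mod 2 = 1, same as step 4 -> [6 7 7 6]

Answer: 6 7 7 6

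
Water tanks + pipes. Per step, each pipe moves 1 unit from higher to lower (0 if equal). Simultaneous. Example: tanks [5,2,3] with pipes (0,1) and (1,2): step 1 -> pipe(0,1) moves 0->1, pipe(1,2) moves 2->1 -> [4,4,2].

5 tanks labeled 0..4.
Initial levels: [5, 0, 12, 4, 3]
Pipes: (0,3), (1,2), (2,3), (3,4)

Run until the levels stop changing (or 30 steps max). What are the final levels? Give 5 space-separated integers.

Answer: 5 4 6 4 5

Derivation:
Step 1: flows [0->3,2->1,2->3,3->4] -> levels [4 1 10 5 4]
Step 2: flows [3->0,2->1,2->3,3->4] -> levels [5 2 8 4 5]
Step 3: flows [0->3,2->1,2->3,4->3] -> levels [4 3 6 7 4]
Step 4: flows [3->0,2->1,3->2,3->4] -> levels [5 4 6 4 5]
Step 5: flows [0->3,2->1,2->3,4->3] -> levels [4 5 4 7 4]
Step 6: flows [3->0,1->2,3->2,3->4] -> levels [5 4 6 4 5]
  -> period-2 cycle: step 6 state = step 4 state; never stabilizes
  -> state at step 30: (30-4) mod 2 = 0, same as step 4 -> [5 4 6 4 5]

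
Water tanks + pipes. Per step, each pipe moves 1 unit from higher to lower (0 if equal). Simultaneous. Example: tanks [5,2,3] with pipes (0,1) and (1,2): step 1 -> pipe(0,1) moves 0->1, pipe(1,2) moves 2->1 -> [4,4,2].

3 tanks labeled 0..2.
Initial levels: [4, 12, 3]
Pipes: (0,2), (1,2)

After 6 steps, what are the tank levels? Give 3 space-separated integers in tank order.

Answer: 6 6 7

Derivation:
Step 1: flows [0->2,1->2] -> levels [3 11 5]
Step 2: flows [2->0,1->2] -> levels [4 10 5]
Step 3: flows [2->0,1->2] -> levels [5 9 5]
Step 4: flows [0=2,1->2] -> levels [5 8 6]
Step 5: flows [2->0,1->2] -> levels [6 7 6]
Step 6: flows [0=2,1->2] -> levels [6 6 7]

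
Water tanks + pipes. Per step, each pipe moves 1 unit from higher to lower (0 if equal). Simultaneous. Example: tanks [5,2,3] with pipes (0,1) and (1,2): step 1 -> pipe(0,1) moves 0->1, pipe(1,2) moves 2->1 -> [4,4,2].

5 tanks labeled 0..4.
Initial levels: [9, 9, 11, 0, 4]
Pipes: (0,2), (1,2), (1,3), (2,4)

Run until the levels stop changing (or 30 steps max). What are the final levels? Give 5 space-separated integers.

Answer: 7 5 8 6 7

Derivation:
Step 1: flows [2->0,2->1,1->3,2->4] -> levels [10 9 8 1 5]
Step 2: flows [0->2,1->2,1->3,2->4] -> levels [9 7 9 2 6]
Step 3: flows [0=2,2->1,1->3,2->4] -> levels [9 7 7 3 7]
Step 4: flows [0->2,1=2,1->3,2=4] -> levels [8 6 8 4 7]
Step 5: flows [0=2,2->1,1->3,2->4] -> levels [8 6 6 5 8]
Step 6: flows [0->2,1=2,1->3,4->2] -> levels [7 5 8 6 7]
Step 7: flows [2->0,2->1,3->1,2->4] -> levels [8 7 5 5 8]
Step 8: flows [0->2,1->2,1->3,4->2] -> levels [7 5 8 6 7]
  -> period-2 cycle: step 8 state = step 6 state; never stabilizes
  -> state at step 30: (30-6) mod 2 = 0, same as step 6 -> [7 5 8 6 7]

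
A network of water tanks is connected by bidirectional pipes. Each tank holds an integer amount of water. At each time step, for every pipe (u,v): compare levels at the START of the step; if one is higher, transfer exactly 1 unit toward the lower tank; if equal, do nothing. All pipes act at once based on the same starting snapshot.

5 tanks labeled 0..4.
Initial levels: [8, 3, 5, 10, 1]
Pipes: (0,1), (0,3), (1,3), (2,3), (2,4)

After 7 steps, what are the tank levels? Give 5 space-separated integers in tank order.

Step 1: flows [0->1,3->0,3->1,3->2,2->4] -> levels [8 5 5 7 2]
Step 2: flows [0->1,0->3,3->1,3->2,2->4] -> levels [6 7 5 6 3]
Step 3: flows [1->0,0=3,1->3,3->2,2->4] -> levels [7 5 5 6 4]
Step 4: flows [0->1,0->3,3->1,3->2,2->4] -> levels [5 7 5 5 5]
Step 5: flows [1->0,0=3,1->3,2=3,2=4] -> levels [6 5 5 6 5]
Step 6: flows [0->1,0=3,3->1,3->2,2=4] -> levels [5 7 6 4 5]
Step 7: flows [1->0,0->3,1->3,2->3,2->4] -> levels [5 5 4 7 6]

Answer: 5 5 4 7 6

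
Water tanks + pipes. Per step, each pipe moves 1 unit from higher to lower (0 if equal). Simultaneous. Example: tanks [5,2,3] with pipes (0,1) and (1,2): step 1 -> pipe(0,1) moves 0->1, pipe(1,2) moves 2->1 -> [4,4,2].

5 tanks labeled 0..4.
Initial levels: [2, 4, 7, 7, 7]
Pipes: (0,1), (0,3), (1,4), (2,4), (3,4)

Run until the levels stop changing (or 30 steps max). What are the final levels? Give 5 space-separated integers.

Step 1: flows [1->0,3->0,4->1,2=4,3=4] -> levels [4 4 7 6 6]
Step 2: flows [0=1,3->0,4->1,2->4,3=4] -> levels [5 5 6 5 6]
Step 3: flows [0=1,0=3,4->1,2=4,4->3] -> levels [5 6 6 6 4]
Step 4: flows [1->0,3->0,1->4,2->4,3->4] -> levels [7 4 5 4 7]
Step 5: flows [0->1,0->3,4->1,4->2,4->3] -> levels [5 6 6 6 4]
  -> period-2 cycle: step 5 state = step 3 state; never stabilizes
  -> state at step 30: (30-3) mod 2 = 1, same as step 4 -> [7 4 5 4 7]

Answer: 7 4 5 4 7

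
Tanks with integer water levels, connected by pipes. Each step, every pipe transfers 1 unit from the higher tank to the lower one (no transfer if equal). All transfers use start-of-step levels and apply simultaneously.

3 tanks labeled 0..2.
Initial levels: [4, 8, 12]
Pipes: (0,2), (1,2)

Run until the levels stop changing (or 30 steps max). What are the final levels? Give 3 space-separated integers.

Step 1: flows [2->0,2->1] -> levels [5 9 10]
Step 2: flows [2->0,2->1] -> levels [6 10 8]
Step 3: flows [2->0,1->2] -> levels [7 9 8]
Step 4: flows [2->0,1->2] -> levels [8 8 8]
Step 5: flows [0=2,1=2] -> levels [8 8 8]
  -> stable (no change)

Answer: 8 8 8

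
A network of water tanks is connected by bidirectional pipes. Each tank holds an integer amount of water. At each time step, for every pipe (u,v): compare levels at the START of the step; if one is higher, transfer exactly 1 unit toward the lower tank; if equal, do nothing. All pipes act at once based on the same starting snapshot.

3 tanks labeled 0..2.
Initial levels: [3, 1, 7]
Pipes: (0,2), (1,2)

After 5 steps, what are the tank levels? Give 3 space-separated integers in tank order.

Answer: 3 3 5

Derivation:
Step 1: flows [2->0,2->1] -> levels [4 2 5]
Step 2: flows [2->0,2->1] -> levels [5 3 3]
Step 3: flows [0->2,1=2] -> levels [4 3 4]
Step 4: flows [0=2,2->1] -> levels [4 4 3]
Step 5: flows [0->2,1->2] -> levels [3 3 5]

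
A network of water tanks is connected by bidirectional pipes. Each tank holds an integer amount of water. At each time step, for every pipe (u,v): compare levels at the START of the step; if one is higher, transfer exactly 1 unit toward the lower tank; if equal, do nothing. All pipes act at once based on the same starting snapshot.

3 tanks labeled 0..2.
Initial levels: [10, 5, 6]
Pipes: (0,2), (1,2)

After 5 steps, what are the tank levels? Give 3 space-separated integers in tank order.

Step 1: flows [0->2,2->1] -> levels [9 6 6]
Step 2: flows [0->2,1=2] -> levels [8 6 7]
Step 3: flows [0->2,2->1] -> levels [7 7 7]
Step 4: flows [0=2,1=2] -> levels [7 7 7]
  -> stable; steps 5..5 unchanged -> [7 7 7]

Answer: 7 7 7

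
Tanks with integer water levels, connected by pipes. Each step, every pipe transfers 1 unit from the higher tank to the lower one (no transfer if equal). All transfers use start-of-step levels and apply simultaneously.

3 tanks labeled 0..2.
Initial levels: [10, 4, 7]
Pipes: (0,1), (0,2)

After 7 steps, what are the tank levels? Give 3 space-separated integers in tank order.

Answer: 7 7 7

Derivation:
Step 1: flows [0->1,0->2] -> levels [8 5 8]
Step 2: flows [0->1,0=2] -> levels [7 6 8]
Step 3: flows [0->1,2->0] -> levels [7 7 7]
Step 4: flows [0=1,0=2] -> levels [7 7 7]
  -> stable; steps 5..7 unchanged -> [7 7 7]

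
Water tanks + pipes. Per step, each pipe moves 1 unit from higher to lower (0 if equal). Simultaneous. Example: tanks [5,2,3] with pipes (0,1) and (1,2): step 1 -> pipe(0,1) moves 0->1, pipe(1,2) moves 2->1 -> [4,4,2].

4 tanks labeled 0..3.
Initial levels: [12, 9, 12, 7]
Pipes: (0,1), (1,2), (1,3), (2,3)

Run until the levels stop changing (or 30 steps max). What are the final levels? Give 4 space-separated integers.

Answer: 10 10 9 11

Derivation:
Step 1: flows [0->1,2->1,1->3,2->3] -> levels [11 10 10 9]
Step 2: flows [0->1,1=2,1->3,2->3] -> levels [10 10 9 11]
Step 3: flows [0=1,1->2,3->1,3->2] -> levels [10 10 11 9]
Step 4: flows [0=1,2->1,1->3,2->3] -> levels [10 10 9 11]
  -> period-2 cycle: step 4 state = step 2 state; never stabilizes
  -> state at step 30: (30-2) mod 2 = 0, same as step 2 -> [10 10 9 11]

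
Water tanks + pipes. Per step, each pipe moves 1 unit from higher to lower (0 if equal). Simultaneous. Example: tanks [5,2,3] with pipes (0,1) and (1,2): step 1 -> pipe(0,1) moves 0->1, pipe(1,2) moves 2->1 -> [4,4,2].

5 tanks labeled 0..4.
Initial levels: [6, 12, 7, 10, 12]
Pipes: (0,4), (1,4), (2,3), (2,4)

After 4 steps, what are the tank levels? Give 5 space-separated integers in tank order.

Step 1: flows [4->0,1=4,3->2,4->2] -> levels [7 12 9 9 10]
Step 2: flows [4->0,1->4,2=3,4->2] -> levels [8 11 10 9 9]
Step 3: flows [4->0,1->4,2->3,2->4] -> levels [9 10 8 10 10]
Step 4: flows [4->0,1=4,3->2,4->2] -> levels [10 10 10 9 8]

Answer: 10 10 10 9 8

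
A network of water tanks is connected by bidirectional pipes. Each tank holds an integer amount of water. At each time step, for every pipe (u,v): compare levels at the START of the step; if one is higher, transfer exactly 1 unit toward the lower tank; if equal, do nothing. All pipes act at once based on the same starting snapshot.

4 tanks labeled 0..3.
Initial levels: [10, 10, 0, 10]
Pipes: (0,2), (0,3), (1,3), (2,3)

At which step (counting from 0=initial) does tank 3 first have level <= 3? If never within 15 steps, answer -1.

Step 1: flows [0->2,0=3,1=3,3->2] -> levels [9 10 2 9]
Step 2: flows [0->2,0=3,1->3,3->2] -> levels [8 9 4 9]
Step 3: flows [0->2,3->0,1=3,3->2] -> levels [8 9 6 7]
Step 4: flows [0->2,0->3,1->3,3->2] -> levels [6 8 8 8]
Step 5: flows [2->0,3->0,1=3,2=3] -> levels [8 8 7 7]
Step 6: flows [0->2,0->3,1->3,2=3] -> levels [6 7 8 9]
Step 7: flows [2->0,3->0,3->1,3->2] -> levels [8 8 8 6]
Step 8: flows [0=2,0->3,1->3,2->3] -> levels [7 7 7 9]
Step 9: flows [0=2,3->0,3->1,3->2] -> levels [8 8 8 6]
  -> period-2 cycle (repeats step 7); tank 3 never drops to <=3
Tank 3 never reaches <=3 within 15 steps

Answer: -1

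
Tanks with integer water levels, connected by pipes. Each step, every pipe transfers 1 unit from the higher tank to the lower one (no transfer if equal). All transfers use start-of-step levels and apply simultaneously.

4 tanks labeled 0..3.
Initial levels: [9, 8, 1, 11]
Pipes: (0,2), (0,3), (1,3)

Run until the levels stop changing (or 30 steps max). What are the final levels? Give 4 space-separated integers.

Answer: 6 7 7 9

Derivation:
Step 1: flows [0->2,3->0,3->1] -> levels [9 9 2 9]
Step 2: flows [0->2,0=3,1=3] -> levels [8 9 3 9]
Step 3: flows [0->2,3->0,1=3] -> levels [8 9 4 8]
Step 4: flows [0->2,0=3,1->3] -> levels [7 8 5 9]
Step 5: flows [0->2,3->0,3->1] -> levels [7 9 6 7]
Step 6: flows [0->2,0=3,1->3] -> levels [6 8 7 8]
Step 7: flows [2->0,3->0,1=3] -> levels [8 8 6 7]
Step 8: flows [0->2,0->3,1->3] -> levels [6 7 7 9]
Step 9: flows [2->0,3->0,3->1] -> levels [8 8 6 7]
  -> period-2 cycle: step 9 state = step 7 state; never stabilizes
  -> state at step 30: (30-7) mod 2 = 1, same as step 8 -> [6 7 7 9]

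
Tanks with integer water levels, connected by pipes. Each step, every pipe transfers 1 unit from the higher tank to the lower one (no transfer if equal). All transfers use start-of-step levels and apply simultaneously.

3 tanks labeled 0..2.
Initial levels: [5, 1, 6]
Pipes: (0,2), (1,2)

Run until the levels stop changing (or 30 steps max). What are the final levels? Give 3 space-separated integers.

Answer: 4 4 4

Derivation:
Step 1: flows [2->0,2->1] -> levels [6 2 4]
Step 2: flows [0->2,2->1] -> levels [5 3 4]
Step 3: flows [0->2,2->1] -> levels [4 4 4]
Step 4: flows [0=2,1=2] -> levels [4 4 4]
  -> stable (no change)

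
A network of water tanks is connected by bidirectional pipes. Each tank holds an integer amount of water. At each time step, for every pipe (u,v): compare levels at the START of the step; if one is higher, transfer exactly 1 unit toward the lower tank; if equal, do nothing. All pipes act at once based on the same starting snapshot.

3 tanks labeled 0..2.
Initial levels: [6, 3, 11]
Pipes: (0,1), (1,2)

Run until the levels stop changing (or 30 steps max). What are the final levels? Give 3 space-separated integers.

Answer: 6 8 6

Derivation:
Step 1: flows [0->1,2->1] -> levels [5 5 10]
Step 2: flows [0=1,2->1] -> levels [5 6 9]
Step 3: flows [1->0,2->1] -> levels [6 6 8]
Step 4: flows [0=1,2->1] -> levels [6 7 7]
Step 5: flows [1->0,1=2] -> levels [7 6 7]
Step 6: flows [0->1,2->1] -> levels [6 8 6]
Step 7: flows [1->0,1->2] -> levels [7 6 7]
  -> period-2 cycle: step 7 state = step 5 state; never stabilizes
  -> state at step 30: (30-5) mod 2 = 1, same as step 6 -> [6 8 6]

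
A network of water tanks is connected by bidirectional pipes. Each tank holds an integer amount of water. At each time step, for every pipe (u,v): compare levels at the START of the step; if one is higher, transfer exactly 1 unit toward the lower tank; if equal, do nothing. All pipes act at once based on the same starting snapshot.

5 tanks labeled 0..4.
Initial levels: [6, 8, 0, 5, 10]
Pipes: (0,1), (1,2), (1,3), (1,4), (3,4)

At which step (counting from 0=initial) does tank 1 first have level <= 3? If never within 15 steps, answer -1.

Step 1: flows [1->0,1->2,1->3,4->1,4->3] -> levels [7 6 1 7 8]
Step 2: flows [0->1,1->2,3->1,4->1,4->3] -> levels [6 8 2 7 6]
Step 3: flows [1->0,1->2,1->3,1->4,3->4] -> levels [7 4 3 7 8]
Step 4: flows [0->1,1->2,3->1,4->1,4->3] -> levels [6 6 4 7 6]
Step 5: flows [0=1,1->2,3->1,1=4,3->4] -> levels [6 6 5 5 7]
Step 6: flows [0=1,1->2,1->3,4->1,4->3] -> levels [6 5 6 7 5]
Step 7: flows [0->1,2->1,3->1,1=4,3->4] -> levels [5 8 5 5 6]
Step 8: flows [1->0,1->2,1->3,1->4,4->3] -> levels [6 4 6 7 6]
Step 9: flows [0->1,2->1,3->1,4->1,3->4] -> levels [5 8 5 5 6]
  -> period-2 cycle (repeats step 7); tank 1 never drops to <=3
Tank 1 never reaches <=3 within 15 steps

Answer: -1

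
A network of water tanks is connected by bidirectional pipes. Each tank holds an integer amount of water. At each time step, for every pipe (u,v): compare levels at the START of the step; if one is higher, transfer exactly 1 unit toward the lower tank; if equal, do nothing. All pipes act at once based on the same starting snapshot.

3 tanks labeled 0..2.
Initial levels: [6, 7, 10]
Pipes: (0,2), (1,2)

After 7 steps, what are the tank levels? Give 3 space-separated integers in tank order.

Step 1: flows [2->0,2->1] -> levels [7 8 8]
Step 2: flows [2->0,1=2] -> levels [8 8 7]
Step 3: flows [0->2,1->2] -> levels [7 7 9]
Step 4: flows [2->0,2->1] -> levels [8 8 7]
  -> period-2 cycle: step 4 state = step 2 state
  -> state at step 7: (7-2) mod 2 = 1, same as step 3 -> [7 7 9]

Answer: 7 7 9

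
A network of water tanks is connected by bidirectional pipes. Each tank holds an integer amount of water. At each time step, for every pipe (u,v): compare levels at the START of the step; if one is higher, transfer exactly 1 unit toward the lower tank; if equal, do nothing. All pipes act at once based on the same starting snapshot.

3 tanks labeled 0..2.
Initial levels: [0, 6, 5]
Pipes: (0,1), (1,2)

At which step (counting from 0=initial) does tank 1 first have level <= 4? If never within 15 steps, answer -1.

Step 1: flows [1->0,1->2] -> levels [1 4 6]
Tank 1 first reaches <=4 at step 1

Answer: 1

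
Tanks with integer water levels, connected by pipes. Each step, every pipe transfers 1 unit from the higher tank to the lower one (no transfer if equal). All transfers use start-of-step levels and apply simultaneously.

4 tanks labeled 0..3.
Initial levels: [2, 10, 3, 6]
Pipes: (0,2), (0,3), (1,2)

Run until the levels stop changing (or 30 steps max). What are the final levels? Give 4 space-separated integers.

Step 1: flows [2->0,3->0,1->2] -> levels [4 9 3 5]
Step 2: flows [0->2,3->0,1->2] -> levels [4 8 5 4]
Step 3: flows [2->0,0=3,1->2] -> levels [5 7 5 4]
Step 4: flows [0=2,0->3,1->2] -> levels [4 6 6 5]
Step 5: flows [2->0,3->0,1=2] -> levels [6 6 5 4]
Step 6: flows [0->2,0->3,1->2] -> levels [4 5 7 5]
Step 7: flows [2->0,3->0,2->1] -> levels [6 6 5 4]
  -> period-2 cycle: step 7 state = step 5 state; never stabilizes
  -> state at step 30: (30-5) mod 2 = 1, same as step 6 -> [4 5 7 5]

Answer: 4 5 7 5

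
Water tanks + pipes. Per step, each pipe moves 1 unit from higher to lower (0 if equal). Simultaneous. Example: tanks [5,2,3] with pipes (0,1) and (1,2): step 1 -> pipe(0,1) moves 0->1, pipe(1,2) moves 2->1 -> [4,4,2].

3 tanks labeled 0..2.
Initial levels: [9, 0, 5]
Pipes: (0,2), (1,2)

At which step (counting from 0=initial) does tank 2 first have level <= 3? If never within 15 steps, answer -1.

Answer: -1

Derivation:
Step 1: flows [0->2,2->1] -> levels [8 1 5]
Step 2: flows [0->2,2->1] -> levels [7 2 5]
Step 3: flows [0->2,2->1] -> levels [6 3 5]
Step 4: flows [0->2,2->1] -> levels [5 4 5]
Step 5: flows [0=2,2->1] -> levels [5 5 4]
Step 6: flows [0->2,1->2] -> levels [4 4 6]
Step 7: flows [2->0,2->1] -> levels [5 5 4]
  -> period-2 cycle (repeats step 5); tank 2 never drops to <=3
Tank 2 never reaches <=3 within 15 steps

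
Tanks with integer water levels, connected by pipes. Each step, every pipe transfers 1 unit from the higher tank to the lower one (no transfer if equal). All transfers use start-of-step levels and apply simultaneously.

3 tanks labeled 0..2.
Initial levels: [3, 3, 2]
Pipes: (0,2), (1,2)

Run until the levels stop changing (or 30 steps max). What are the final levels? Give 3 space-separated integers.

Step 1: flows [0->2,1->2] -> levels [2 2 4]
Step 2: flows [2->0,2->1] -> levels [3 3 2]
  -> period-2 cycle: step 2 state = step 0 state; never stabilizes
  -> state at step 30: (30-0) mod 2 = 0, same as step 0 -> [3 3 2]

Answer: 3 3 2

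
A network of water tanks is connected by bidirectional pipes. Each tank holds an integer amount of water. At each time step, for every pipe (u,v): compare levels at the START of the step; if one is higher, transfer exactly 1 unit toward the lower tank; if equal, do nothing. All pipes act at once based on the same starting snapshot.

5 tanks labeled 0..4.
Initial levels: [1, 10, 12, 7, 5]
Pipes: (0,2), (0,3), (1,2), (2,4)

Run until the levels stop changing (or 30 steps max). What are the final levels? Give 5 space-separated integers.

Step 1: flows [2->0,3->0,2->1,2->4] -> levels [3 11 9 6 6]
Step 2: flows [2->0,3->0,1->2,2->4] -> levels [5 10 8 5 7]
Step 3: flows [2->0,0=3,1->2,2->4] -> levels [6 9 7 5 8]
Step 4: flows [2->0,0->3,1->2,4->2] -> levels [6 8 8 6 7]
Step 5: flows [2->0,0=3,1=2,2->4] -> levels [7 8 6 6 8]
Step 6: flows [0->2,0->3,1->2,4->2] -> levels [5 7 9 7 7]
Step 7: flows [2->0,3->0,2->1,2->4] -> levels [7 8 6 6 8]
  -> period-2 cycle: step 7 state = step 5 state; never stabilizes
  -> state at step 30: (30-5) mod 2 = 1, same as step 6 -> [5 7 9 7 7]

Answer: 5 7 9 7 7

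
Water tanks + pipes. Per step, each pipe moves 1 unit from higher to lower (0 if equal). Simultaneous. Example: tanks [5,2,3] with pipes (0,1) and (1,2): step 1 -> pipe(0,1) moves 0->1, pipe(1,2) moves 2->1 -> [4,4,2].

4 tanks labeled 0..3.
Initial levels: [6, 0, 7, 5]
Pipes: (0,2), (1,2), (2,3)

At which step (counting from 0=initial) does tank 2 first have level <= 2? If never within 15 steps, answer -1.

Step 1: flows [2->0,2->1,2->3] -> levels [7 1 4 6]
Step 2: flows [0->2,2->1,3->2] -> levels [6 2 5 5]
Step 3: flows [0->2,2->1,2=3] -> levels [5 3 5 5]
Step 4: flows [0=2,2->1,2=3] -> levels [5 4 4 5]
Step 5: flows [0->2,1=2,3->2] -> levels [4 4 6 4]
Step 6: flows [2->0,2->1,2->3] -> levels [5 5 3 5]
Step 7: flows [0->2,1->2,3->2] -> levels [4 4 6 4]
  -> period-2 cycle (repeats step 5); tank 2 never drops to <=2
Tank 2 never reaches <=2 within 15 steps

Answer: -1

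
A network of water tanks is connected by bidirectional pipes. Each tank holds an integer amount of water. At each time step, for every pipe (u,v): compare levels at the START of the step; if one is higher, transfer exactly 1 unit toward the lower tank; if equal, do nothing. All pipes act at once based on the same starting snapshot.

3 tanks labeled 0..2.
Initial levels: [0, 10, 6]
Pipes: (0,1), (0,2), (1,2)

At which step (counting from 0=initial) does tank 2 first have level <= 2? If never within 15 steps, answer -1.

Answer: -1

Derivation:
Step 1: flows [1->0,2->0,1->2] -> levels [2 8 6]
Step 2: flows [1->0,2->0,1->2] -> levels [4 6 6]
Step 3: flows [1->0,2->0,1=2] -> levels [6 5 5]
Step 4: flows [0->1,0->2,1=2] -> levels [4 6 6]
  -> period-2 cycle (repeats step 2); tank 2 never drops to <=2
Tank 2 never reaches <=2 within 15 steps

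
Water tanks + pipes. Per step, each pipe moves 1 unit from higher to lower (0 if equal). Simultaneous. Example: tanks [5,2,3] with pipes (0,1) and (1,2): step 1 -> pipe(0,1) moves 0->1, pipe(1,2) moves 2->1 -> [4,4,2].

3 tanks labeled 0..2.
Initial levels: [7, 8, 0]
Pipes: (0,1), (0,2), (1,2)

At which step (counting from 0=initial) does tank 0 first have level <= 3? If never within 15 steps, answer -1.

Step 1: flows [1->0,0->2,1->2] -> levels [7 6 2]
Step 2: flows [0->1,0->2,1->2] -> levels [5 6 4]
Step 3: flows [1->0,0->2,1->2] -> levels [5 4 6]
Step 4: flows [0->1,2->0,2->1] -> levels [5 6 4]
  -> period-2 cycle (repeats step 2); tank 0 never drops to <=3
Tank 0 never reaches <=3 within 15 steps

Answer: -1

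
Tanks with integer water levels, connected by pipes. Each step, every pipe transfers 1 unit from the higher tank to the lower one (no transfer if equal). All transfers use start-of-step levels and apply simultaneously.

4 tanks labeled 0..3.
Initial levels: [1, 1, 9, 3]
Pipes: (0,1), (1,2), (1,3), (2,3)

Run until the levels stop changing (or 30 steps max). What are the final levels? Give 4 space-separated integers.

Step 1: flows [0=1,2->1,3->1,2->3] -> levels [1 3 7 3]
Step 2: flows [1->0,2->1,1=3,2->3] -> levels [2 3 5 4]
Step 3: flows [1->0,2->1,3->1,2->3] -> levels [3 4 3 4]
Step 4: flows [1->0,1->2,1=3,3->2] -> levels [4 2 5 3]
Step 5: flows [0->1,2->1,3->1,2->3] -> levels [3 5 3 3]
Step 6: flows [1->0,1->2,1->3,2=3] -> levels [4 2 4 4]
Step 7: flows [0->1,2->1,3->1,2=3] -> levels [3 5 3 3]
  -> period-2 cycle: step 7 state = step 5 state; never stabilizes
  -> state at step 30: (30-5) mod 2 = 1, same as step 6 -> [4 2 4 4]

Answer: 4 2 4 4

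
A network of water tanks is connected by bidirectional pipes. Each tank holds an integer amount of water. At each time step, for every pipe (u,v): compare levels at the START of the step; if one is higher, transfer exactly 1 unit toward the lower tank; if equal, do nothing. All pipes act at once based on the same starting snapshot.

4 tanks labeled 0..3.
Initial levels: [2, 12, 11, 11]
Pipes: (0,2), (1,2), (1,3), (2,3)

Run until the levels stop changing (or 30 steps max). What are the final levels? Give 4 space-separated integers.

Step 1: flows [2->0,1->2,1->3,2=3] -> levels [3 10 11 12]
Step 2: flows [2->0,2->1,3->1,3->2] -> levels [4 12 10 10]
Step 3: flows [2->0,1->2,1->3,2=3] -> levels [5 10 10 11]
Step 4: flows [2->0,1=2,3->1,3->2] -> levels [6 11 10 9]
Step 5: flows [2->0,1->2,1->3,2->3] -> levels [7 9 9 11]
Step 6: flows [2->0,1=2,3->1,3->2] -> levels [8 10 9 9]
Step 7: flows [2->0,1->2,1->3,2=3] -> levels [9 8 9 10]
Step 8: flows [0=2,2->1,3->1,3->2] -> levels [9 10 9 8]
Step 9: flows [0=2,1->2,1->3,2->3] -> levels [9 8 9 10]
  -> period-2 cycle: step 9 state = step 7 state; never stabilizes
  -> state at step 30: (30-7) mod 2 = 1, same as step 8 -> [9 10 9 8]

Answer: 9 10 9 8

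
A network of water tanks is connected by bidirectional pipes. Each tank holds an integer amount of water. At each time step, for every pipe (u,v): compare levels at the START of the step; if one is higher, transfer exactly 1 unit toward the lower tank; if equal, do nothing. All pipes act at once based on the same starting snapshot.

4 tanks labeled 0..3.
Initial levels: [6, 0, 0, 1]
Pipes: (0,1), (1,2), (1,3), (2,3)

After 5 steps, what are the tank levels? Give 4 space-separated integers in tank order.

Step 1: flows [0->1,1=2,3->1,3->2] -> levels [5 2 1 -1]
Step 2: flows [0->1,1->2,1->3,2->3] -> levels [4 1 1 1]
Step 3: flows [0->1,1=2,1=3,2=3] -> levels [3 2 1 1]
Step 4: flows [0->1,1->2,1->3,2=3] -> levels [2 1 2 2]
Step 5: flows [0->1,2->1,3->1,2=3] -> levels [1 4 1 1]

Answer: 1 4 1 1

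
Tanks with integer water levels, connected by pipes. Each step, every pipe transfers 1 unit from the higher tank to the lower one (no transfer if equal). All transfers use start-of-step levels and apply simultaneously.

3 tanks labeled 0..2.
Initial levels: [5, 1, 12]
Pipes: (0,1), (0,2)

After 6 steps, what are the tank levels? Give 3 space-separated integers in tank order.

Step 1: flows [0->1,2->0] -> levels [5 2 11]
Step 2: flows [0->1,2->0] -> levels [5 3 10]
Step 3: flows [0->1,2->0] -> levels [5 4 9]
Step 4: flows [0->1,2->0] -> levels [5 5 8]
Step 5: flows [0=1,2->0] -> levels [6 5 7]
Step 6: flows [0->1,2->0] -> levels [6 6 6]

Answer: 6 6 6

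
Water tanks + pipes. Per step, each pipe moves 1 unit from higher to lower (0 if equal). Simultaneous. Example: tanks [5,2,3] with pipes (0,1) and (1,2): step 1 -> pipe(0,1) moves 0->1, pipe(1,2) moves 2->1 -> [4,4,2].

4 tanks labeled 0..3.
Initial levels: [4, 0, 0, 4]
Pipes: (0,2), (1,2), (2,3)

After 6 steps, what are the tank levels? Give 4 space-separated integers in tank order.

Step 1: flows [0->2,1=2,3->2] -> levels [3 0 2 3]
Step 2: flows [0->2,2->1,3->2] -> levels [2 1 3 2]
Step 3: flows [2->0,2->1,2->3] -> levels [3 2 0 3]
Step 4: flows [0->2,1->2,3->2] -> levels [2 1 3 2]
  -> period-2 cycle: step 4 state = step 2 state
  -> state at step 6: (6-2) mod 2 = 0, same as step 2 -> [2 1 3 2]

Answer: 2 1 3 2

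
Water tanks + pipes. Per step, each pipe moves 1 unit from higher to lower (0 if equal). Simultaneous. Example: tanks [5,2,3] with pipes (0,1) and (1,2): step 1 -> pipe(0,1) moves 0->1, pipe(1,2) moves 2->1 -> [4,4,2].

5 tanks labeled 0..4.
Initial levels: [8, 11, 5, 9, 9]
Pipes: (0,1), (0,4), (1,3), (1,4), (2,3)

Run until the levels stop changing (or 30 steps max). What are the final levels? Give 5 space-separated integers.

Answer: 8 10 8 7 9

Derivation:
Step 1: flows [1->0,4->0,1->3,1->4,3->2] -> levels [10 8 6 9 9]
Step 2: flows [0->1,0->4,3->1,4->1,3->2] -> levels [8 11 7 7 9]
Step 3: flows [1->0,4->0,1->3,1->4,2=3] -> levels [10 8 7 8 9]
Step 4: flows [0->1,0->4,1=3,4->1,3->2] -> levels [8 10 8 7 9]
Step 5: flows [1->0,4->0,1->3,1->4,2->3] -> levels [10 7 7 9 9]
Step 6: flows [0->1,0->4,3->1,4->1,3->2] -> levels [8 10 8 7 9]
  -> period-2 cycle: step 6 state = step 4 state; never stabilizes
  -> state at step 30: (30-4) mod 2 = 0, same as step 4 -> [8 10 8 7 9]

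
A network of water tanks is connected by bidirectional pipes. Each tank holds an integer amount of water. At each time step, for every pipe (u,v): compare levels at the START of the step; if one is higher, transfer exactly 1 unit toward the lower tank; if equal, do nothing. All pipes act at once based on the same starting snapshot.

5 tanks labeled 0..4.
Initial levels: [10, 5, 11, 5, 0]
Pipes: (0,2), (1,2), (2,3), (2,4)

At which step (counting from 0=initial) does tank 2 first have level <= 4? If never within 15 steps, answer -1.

Step 1: flows [2->0,2->1,2->3,2->4] -> levels [11 6 7 6 1]
Step 2: flows [0->2,2->1,2->3,2->4] -> levels [10 7 5 7 2]
Step 3: flows [0->2,1->2,3->2,2->4] -> levels [9 6 7 6 3]
Step 4: flows [0->2,2->1,2->3,2->4] -> levels [8 7 5 7 4]
Step 5: flows [0->2,1->2,3->2,2->4] -> levels [7 6 7 6 5]
Step 6: flows [0=2,2->1,2->3,2->4] -> levels [7 7 4 7 6]
Tank 2 first reaches <=4 at step 6

Answer: 6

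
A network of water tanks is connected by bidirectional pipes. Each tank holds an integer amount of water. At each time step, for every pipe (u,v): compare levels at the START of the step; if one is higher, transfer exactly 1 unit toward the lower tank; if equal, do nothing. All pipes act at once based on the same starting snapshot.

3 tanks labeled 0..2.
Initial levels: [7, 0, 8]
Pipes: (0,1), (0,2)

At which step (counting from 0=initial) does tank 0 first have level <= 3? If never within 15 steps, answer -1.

Answer: -1

Derivation:
Step 1: flows [0->1,2->0] -> levels [7 1 7]
Step 2: flows [0->1,0=2] -> levels [6 2 7]
Step 3: flows [0->1,2->0] -> levels [6 3 6]
Step 4: flows [0->1,0=2] -> levels [5 4 6]
Step 5: flows [0->1,2->0] -> levels [5 5 5]
Step 6: flows [0=1,0=2] -> levels [5 5 5]
  -> stable; tank 0 stays at 5 > 3
Tank 0 never reaches <=3 within 15 steps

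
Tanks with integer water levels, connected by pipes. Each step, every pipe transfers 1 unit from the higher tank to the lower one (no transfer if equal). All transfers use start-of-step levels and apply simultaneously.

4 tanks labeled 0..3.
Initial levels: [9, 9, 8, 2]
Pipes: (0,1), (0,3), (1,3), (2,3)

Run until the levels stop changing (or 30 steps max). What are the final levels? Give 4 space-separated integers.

Step 1: flows [0=1,0->3,1->3,2->3] -> levels [8 8 7 5]
Step 2: flows [0=1,0->3,1->3,2->3] -> levels [7 7 6 8]
Step 3: flows [0=1,3->0,3->1,3->2] -> levels [8 8 7 5]
  -> period-2 cycle: step 3 state = step 1 state; never stabilizes
  -> state at step 30: (30-1) mod 2 = 1, same as step 2 -> [7 7 6 8]

Answer: 7 7 6 8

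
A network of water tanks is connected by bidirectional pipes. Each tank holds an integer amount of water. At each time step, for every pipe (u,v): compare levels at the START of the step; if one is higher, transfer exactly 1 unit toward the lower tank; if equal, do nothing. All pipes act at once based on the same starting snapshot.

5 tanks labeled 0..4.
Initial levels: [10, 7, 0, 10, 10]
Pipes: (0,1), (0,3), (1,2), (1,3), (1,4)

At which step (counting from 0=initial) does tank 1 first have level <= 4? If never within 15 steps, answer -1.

Step 1: flows [0->1,0=3,1->2,3->1,4->1] -> levels [9 9 1 9 9]
Step 2: flows [0=1,0=3,1->2,1=3,1=4] -> levels [9 8 2 9 9]
Step 3: flows [0->1,0=3,1->2,3->1,4->1] -> levels [8 10 3 8 8]
Step 4: flows [1->0,0=3,1->2,1->3,1->4] -> levels [9 6 4 9 9]
Step 5: flows [0->1,0=3,1->2,3->1,4->1] -> levels [8 8 5 8 8]
Step 6: flows [0=1,0=3,1->2,1=3,1=4] -> levels [8 7 6 8 8]
Step 7: flows [0->1,0=3,1->2,3->1,4->1] -> levels [7 9 7 7 7]
Step 8: flows [1->0,0=3,1->2,1->3,1->4] -> levels [8 5 8 8 8]
Step 9: flows [0->1,0=3,2->1,3->1,4->1] -> levels [7 9 7 7 7]
  -> period-2 cycle (repeats step 7); tank 1 never drops to <=4
Tank 1 never reaches <=4 within 15 steps

Answer: -1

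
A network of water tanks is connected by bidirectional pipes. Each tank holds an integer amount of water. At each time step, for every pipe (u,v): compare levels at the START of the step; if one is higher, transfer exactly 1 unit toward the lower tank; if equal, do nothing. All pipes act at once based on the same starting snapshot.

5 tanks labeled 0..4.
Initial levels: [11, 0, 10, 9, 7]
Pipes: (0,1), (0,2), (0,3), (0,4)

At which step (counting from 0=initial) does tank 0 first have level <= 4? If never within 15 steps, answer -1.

Step 1: flows [0->1,0->2,0->3,0->4] -> levels [7 1 11 10 8]
Step 2: flows [0->1,2->0,3->0,4->0] -> levels [9 2 10 9 7]
Step 3: flows [0->1,2->0,0=3,0->4] -> levels [8 3 9 9 8]
Step 4: flows [0->1,2->0,3->0,0=4] -> levels [9 4 8 8 8]
Step 5: flows [0->1,0->2,0->3,0->4] -> levels [5 5 9 9 9]
Step 6: flows [0=1,2->0,3->0,4->0] -> levels [8 5 8 8 8]
Step 7: flows [0->1,0=2,0=3,0=4] -> levels [7 6 8 8 8]
Step 8: flows [0->1,2->0,3->0,4->0] -> levels [9 7 7 7 7]
Step 9: flows [0->1,0->2,0->3,0->4] -> levels [5 8 8 8 8]
Step 10: flows [1->0,2->0,3->0,4->0] -> levels [9 7 7 7 7]
  -> period-2 cycle (repeats step 8); tank 0 never drops to <=4
Tank 0 never reaches <=4 within 15 steps

Answer: -1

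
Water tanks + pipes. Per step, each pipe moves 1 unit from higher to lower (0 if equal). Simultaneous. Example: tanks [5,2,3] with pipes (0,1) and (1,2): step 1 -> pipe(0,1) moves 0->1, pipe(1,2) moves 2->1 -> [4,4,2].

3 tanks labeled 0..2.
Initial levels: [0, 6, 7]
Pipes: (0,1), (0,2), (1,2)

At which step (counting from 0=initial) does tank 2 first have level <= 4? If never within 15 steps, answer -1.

Answer: 3

Derivation:
Step 1: flows [1->0,2->0,2->1] -> levels [2 6 5]
Step 2: flows [1->0,2->0,1->2] -> levels [4 4 5]
Step 3: flows [0=1,2->0,2->1] -> levels [5 5 3]
Tank 2 first reaches <=4 at step 3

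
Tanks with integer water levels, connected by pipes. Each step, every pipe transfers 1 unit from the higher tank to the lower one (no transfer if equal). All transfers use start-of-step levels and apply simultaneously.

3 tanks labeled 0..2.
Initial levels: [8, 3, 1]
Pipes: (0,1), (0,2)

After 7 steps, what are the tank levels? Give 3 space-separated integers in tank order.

Answer: 4 4 4

Derivation:
Step 1: flows [0->1,0->2] -> levels [6 4 2]
Step 2: flows [0->1,0->2] -> levels [4 5 3]
Step 3: flows [1->0,0->2] -> levels [4 4 4]
Step 4: flows [0=1,0=2] -> levels [4 4 4]
  -> stable; steps 5..7 unchanged -> [4 4 4]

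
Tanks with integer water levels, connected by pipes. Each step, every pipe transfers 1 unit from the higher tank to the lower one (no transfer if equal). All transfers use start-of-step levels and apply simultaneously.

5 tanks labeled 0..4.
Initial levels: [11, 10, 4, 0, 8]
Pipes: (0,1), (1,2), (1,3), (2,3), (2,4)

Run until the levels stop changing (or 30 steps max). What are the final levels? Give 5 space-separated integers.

Step 1: flows [0->1,1->2,1->3,2->3,4->2] -> levels [10 9 5 2 7]
Step 2: flows [0->1,1->2,1->3,2->3,4->2] -> levels [9 8 6 4 6]
Step 3: flows [0->1,1->2,1->3,2->3,2=4] -> levels [8 7 6 6 6]
Step 4: flows [0->1,1->2,1->3,2=3,2=4] -> levels [7 6 7 7 6]
Step 5: flows [0->1,2->1,3->1,2=3,2->4] -> levels [6 9 5 6 7]
Step 6: flows [1->0,1->2,1->3,3->2,4->2] -> levels [7 6 8 6 6]
Step 7: flows [0->1,2->1,1=3,2->3,2->4] -> levels [6 8 5 7 7]
Step 8: flows [1->0,1->2,1->3,3->2,4->2] -> levels [7 5 8 7 6]
Step 9: flows [0->1,2->1,3->1,2->3,2->4] -> levels [6 8 5 7 7]
  -> period-2 cycle: step 9 state = step 7 state; never stabilizes
  -> state at step 30: (30-7) mod 2 = 1, same as step 8 -> [7 5 8 7 6]

Answer: 7 5 8 7 6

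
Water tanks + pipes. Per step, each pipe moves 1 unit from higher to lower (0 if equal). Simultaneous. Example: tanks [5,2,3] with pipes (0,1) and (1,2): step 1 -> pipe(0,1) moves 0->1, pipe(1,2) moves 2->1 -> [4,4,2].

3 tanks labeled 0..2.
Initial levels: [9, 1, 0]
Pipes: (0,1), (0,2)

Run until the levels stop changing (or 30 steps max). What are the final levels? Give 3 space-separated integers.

Step 1: flows [0->1,0->2] -> levels [7 2 1]
Step 2: flows [0->1,0->2] -> levels [5 3 2]
Step 3: flows [0->1,0->2] -> levels [3 4 3]
Step 4: flows [1->0,0=2] -> levels [4 3 3]
Step 5: flows [0->1,0->2] -> levels [2 4 4]
Step 6: flows [1->0,2->0] -> levels [4 3 3]
  -> period-2 cycle: step 6 state = step 4 state; never stabilizes
  -> state at step 30: (30-4) mod 2 = 0, same as step 4 -> [4 3 3]

Answer: 4 3 3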